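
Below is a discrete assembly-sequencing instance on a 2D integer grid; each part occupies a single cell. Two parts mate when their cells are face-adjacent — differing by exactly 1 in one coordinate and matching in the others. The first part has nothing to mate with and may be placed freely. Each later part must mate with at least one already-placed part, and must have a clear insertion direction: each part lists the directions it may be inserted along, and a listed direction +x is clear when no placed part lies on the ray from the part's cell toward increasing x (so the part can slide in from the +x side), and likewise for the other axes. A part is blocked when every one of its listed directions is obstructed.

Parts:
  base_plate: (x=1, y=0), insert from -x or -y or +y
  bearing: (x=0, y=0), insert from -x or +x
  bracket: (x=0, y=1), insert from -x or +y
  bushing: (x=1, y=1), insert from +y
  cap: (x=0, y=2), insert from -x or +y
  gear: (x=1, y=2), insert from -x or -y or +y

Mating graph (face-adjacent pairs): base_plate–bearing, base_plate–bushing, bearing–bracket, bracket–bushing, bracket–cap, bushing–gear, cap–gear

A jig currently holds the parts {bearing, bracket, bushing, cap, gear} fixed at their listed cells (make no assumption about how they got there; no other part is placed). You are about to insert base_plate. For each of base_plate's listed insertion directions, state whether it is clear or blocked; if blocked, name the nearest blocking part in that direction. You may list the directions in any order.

+y: blocked by bushing; -x: blocked by bearing; -y: clear

-x: nearest on ray is bearing@(0, 0) ⇒ blocked
-y: ray from base_plate(1, 0) has no placed part ⇒ clear
+y: nearest on ray is bushing@(1, 1) ⇒ blocked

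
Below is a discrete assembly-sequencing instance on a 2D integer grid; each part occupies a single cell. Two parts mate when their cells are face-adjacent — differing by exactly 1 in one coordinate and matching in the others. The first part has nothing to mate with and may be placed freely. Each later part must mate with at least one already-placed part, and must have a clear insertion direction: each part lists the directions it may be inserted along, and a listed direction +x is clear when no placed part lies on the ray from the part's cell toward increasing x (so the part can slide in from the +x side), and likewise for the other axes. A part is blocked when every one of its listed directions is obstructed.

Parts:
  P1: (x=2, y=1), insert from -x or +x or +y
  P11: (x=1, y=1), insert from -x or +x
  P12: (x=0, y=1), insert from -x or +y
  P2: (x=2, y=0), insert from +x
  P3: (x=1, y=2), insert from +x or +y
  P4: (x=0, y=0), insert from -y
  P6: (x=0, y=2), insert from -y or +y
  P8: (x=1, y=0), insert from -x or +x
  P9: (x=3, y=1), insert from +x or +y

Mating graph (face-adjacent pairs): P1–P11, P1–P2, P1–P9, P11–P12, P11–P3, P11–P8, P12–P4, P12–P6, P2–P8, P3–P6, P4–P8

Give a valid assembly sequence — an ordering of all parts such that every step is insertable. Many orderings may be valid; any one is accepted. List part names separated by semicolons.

P3; P6; P11; P1; P9; P2; P8; P4; P12

1. P3@(1, 2) [+x clear] — {P3}
2. P6@(0, 2) [-y clear] — {P3, P6}
3. P11@(1, 1) [-x clear] — {P11, P3, P6}
4. P1@(2, 1) [+x clear] — {P1, P11, P3, P6}
5. P9@(3, 1) [+x clear] — {P1, P11, P3, P6, P9}
6. P2@(2, 0) [+x clear] — {P1, P11, P2, P3, P6, P9}
7. P8@(1, 0) [-x clear] — {P1, P11, P2, P3, P6, P8, P9}
8. P4@(0, 0) [-y clear] — {P1, P11, P2, P3, P4, P6, P8, P9}
9. P12@(0, 1) [-x clear] — {P1, P11, P12, P2, P3, P4, P6, P8, P9}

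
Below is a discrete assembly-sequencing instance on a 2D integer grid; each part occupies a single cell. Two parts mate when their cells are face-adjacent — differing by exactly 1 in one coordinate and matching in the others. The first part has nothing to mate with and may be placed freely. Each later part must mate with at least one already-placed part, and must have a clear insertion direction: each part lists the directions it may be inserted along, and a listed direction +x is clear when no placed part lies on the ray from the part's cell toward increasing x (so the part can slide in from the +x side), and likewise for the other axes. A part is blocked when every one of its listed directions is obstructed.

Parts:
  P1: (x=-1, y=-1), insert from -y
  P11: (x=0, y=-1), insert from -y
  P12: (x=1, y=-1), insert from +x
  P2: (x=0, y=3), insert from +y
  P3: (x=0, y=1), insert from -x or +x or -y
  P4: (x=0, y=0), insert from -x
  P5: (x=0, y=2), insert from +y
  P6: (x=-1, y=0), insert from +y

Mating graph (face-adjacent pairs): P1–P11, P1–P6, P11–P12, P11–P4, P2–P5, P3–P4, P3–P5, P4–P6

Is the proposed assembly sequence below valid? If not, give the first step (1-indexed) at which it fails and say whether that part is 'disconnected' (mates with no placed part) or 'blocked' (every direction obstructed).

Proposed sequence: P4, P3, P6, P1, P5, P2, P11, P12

1. P4@(0, 0) [-x clear] — {P4}
2. P3@(0, 1) [-x clear] — {P3, P4}
3. P6@(-1, 0) [+y clear] — {P3, P4, P6}
4. P1@(-1, -1) [-y clear] — {P1, P3, P4, P6}
5. P5@(0, 2) [+y clear] — {P1, P3, P4, P5, P6}
6. P2@(0, 3) [+y clear] — {P1, P2, P3, P4, P5, P6}
7. P11@(0, -1) [-y clear] — {P1, P11, P2, P3, P4, P5, P6}
8. P12@(1, -1) [+x clear] — {P1, P11, P12, P2, P3, P4, P5, P6}

Valid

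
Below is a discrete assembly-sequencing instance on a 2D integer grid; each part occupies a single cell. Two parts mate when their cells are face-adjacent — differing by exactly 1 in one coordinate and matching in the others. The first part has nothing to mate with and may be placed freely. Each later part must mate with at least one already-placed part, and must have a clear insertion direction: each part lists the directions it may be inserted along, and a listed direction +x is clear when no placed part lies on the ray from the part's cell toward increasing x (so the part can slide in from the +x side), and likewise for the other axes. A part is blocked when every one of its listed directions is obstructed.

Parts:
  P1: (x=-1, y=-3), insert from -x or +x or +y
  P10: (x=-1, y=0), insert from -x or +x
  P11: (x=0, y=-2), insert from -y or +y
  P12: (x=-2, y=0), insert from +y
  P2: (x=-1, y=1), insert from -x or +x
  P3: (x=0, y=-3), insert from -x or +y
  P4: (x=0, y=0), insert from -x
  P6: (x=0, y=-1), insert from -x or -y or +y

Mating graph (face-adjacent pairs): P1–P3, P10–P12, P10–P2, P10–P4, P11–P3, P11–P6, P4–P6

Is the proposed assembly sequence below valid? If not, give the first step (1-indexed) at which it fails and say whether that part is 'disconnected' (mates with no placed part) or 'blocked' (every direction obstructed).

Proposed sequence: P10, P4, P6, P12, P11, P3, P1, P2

1. P10@(-1, 0) [-x clear] — {P10}
2. P4@(0, 0) — -x all obstructed ⇒ blocked

Invalid at step 2 (blocked)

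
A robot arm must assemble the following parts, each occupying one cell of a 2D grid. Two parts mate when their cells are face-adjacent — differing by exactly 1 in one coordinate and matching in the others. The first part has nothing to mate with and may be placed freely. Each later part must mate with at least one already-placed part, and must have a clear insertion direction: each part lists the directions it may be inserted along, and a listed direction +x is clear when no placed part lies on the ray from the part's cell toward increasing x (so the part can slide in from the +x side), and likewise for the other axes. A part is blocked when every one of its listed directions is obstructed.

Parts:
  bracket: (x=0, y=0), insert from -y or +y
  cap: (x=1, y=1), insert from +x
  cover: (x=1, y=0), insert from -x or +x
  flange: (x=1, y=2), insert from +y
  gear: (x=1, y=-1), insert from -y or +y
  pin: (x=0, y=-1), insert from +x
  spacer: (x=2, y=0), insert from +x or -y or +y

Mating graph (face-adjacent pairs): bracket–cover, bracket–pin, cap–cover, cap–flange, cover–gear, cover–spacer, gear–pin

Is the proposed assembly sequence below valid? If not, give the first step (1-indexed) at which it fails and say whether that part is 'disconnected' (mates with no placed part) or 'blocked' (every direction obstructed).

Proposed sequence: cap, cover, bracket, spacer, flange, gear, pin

1. cap@(1, 1) [+x clear] — {cap}
2. cover@(1, 0) [-x clear] — {cap, cover}
3. bracket@(0, 0) [-y clear] — {bracket, cap, cover}
4. spacer@(2, 0) [+x clear] — {bracket, cap, cover, spacer}
5. flange@(1, 2) [+y clear] — {bracket, cap, cover, flange, spacer}
6. gear@(1, -1) [-y clear] — {bracket, cap, cover, flange, gear, spacer}
7. pin@(0, -1) — +x all obstructed ⇒ blocked

Invalid at step 7 (blocked)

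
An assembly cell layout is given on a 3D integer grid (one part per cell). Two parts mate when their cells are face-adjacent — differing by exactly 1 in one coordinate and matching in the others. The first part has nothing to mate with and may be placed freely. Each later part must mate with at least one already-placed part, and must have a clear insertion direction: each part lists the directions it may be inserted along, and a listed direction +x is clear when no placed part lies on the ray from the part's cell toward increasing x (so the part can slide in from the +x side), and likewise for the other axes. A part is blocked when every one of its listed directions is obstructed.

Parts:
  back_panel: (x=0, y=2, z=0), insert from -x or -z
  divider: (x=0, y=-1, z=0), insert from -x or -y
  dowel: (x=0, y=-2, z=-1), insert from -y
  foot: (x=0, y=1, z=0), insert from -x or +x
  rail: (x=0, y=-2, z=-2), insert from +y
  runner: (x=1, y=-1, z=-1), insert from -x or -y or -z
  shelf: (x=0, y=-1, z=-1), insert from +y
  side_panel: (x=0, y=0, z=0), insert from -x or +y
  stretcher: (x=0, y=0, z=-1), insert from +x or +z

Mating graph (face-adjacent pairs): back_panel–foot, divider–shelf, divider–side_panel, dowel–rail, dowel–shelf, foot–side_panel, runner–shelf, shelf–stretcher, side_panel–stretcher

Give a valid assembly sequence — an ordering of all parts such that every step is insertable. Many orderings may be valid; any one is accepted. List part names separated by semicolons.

rail; dowel; shelf; stretcher; divider; side_panel; foot; back_panel; runner

1. rail@(0, -2, -2) [+y clear] — {rail}
2. dowel@(0, -2, -1) [-y clear] — {dowel, rail}
3. shelf@(0, -1, -1) [+y clear] — {dowel, rail, shelf}
4. stretcher@(0, 0, -1) [+x clear] — {dowel, rail, shelf, stretcher}
5. divider@(0, -1, 0) [-x clear] — {divider, dowel, rail, shelf, stretcher}
6. side_panel@(0, 0, 0) [-x clear] — {divider, dowel, rail, shelf, side_panel, stretcher}
7. foot@(0, 1, 0) [-x clear] — {divider, dowel, foot, rail, shelf, side_panel, stretcher}
8. back_panel@(0, 2, 0) [-x clear] — {back_panel, divider, dowel, foot, rail, shelf, side_panel, stretcher}
9. runner@(1, -1, -1) [-y clear] — {back_panel, divider, dowel, foot, rail, runner, shelf, side_panel, stretcher}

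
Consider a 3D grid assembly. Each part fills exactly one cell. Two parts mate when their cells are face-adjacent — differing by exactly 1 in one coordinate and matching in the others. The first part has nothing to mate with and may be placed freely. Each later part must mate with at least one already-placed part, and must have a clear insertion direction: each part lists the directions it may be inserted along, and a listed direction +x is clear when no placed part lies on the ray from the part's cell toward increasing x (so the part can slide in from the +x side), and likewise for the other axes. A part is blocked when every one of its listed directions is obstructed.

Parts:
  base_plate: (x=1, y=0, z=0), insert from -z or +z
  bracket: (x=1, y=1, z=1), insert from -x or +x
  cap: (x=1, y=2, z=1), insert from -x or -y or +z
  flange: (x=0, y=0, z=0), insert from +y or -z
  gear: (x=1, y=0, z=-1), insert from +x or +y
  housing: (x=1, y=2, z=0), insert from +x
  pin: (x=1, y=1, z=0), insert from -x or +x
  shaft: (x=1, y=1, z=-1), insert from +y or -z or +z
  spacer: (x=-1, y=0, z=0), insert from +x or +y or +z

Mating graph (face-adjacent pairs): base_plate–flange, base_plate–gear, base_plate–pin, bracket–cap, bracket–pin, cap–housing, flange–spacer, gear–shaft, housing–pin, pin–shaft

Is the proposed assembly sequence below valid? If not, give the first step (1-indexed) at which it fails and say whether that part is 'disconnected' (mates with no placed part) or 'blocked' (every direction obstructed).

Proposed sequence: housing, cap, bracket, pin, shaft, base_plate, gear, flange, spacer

Valid

1. housing@(1, 2, 0) [+x clear] — {housing}
2. cap@(1, 2, 1) [-x clear] — {cap, housing}
3. bracket@(1, 1, 1) [-x clear] — {bracket, cap, housing}
4. pin@(1, 1, 0) [-x clear] — {bracket, cap, housing, pin}
5. shaft@(1, 1, -1) [+y clear] — {bracket, cap, housing, pin, shaft}
6. base_plate@(1, 0, 0) [-z clear] — {base_plate, bracket, cap, housing, pin, shaft}
7. gear@(1, 0, -1) [+x clear] — {base_plate, bracket, cap, gear, housing, pin, shaft}
8. flange@(0, 0, 0) [+y clear] — {base_plate, bracket, cap, flange, gear, housing, pin, shaft}
9. spacer@(-1, 0, 0) [+y clear] — {base_plate, bracket, cap, flange, gear, housing, pin, shaft, spacer}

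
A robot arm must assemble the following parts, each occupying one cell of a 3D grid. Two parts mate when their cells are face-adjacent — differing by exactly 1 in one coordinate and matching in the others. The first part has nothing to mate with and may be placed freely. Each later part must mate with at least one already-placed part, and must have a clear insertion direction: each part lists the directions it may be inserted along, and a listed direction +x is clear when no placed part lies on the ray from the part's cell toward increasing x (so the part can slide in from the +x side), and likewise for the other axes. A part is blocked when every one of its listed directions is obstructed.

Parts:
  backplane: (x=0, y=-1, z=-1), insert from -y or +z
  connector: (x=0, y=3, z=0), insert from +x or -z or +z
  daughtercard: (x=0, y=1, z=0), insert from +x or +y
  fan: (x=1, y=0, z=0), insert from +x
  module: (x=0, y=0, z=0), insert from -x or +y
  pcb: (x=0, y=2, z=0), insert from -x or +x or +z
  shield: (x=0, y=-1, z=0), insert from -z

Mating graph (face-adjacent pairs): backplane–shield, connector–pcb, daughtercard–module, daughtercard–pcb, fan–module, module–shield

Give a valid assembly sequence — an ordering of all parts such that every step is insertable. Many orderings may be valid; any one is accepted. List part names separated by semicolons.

module; shield; backplane; fan; daughtercard; pcb; connector

1. module@(0, 0, 0) [-x clear] — {module}
2. shield@(0, -1, 0) [-z clear] — {module, shield}
3. backplane@(0, -1, -1) [-y clear] — {backplane, module, shield}
4. fan@(1, 0, 0) [+x clear] — {backplane, fan, module, shield}
5. daughtercard@(0, 1, 0) [+x clear] — {backplane, daughtercard, fan, module, shield}
6. pcb@(0, 2, 0) [-x clear] — {backplane, daughtercard, fan, module, pcb, shield}
7. connector@(0, 3, 0) [+x clear] — {backplane, connector, daughtercard, fan, module, pcb, shield}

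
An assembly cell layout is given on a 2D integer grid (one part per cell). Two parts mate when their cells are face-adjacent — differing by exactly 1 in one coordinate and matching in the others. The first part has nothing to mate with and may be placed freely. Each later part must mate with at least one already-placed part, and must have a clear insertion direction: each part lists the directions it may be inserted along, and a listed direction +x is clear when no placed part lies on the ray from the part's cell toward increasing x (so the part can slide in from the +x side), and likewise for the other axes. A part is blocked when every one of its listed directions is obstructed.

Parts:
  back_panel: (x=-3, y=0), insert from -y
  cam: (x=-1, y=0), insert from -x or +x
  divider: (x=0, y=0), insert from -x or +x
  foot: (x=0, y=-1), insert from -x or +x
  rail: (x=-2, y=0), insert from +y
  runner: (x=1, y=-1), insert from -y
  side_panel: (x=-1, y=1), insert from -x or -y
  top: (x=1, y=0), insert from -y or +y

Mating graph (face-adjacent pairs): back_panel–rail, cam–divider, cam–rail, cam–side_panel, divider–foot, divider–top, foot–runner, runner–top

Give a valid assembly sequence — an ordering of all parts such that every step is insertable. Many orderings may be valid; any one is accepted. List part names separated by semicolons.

1. foot@(0, -1) [-x clear] — {foot}
2. runner@(1, -1) [-y clear] — {foot, runner}
3. divider@(0, 0) [-x clear] — {divider, foot, runner}
4. top@(1, 0) [+y clear] — {divider, foot, runner, top}
5. cam@(-1, 0) [-x clear] — {cam, divider, foot, runner, top}
6. rail@(-2, 0) [+y clear] — {cam, divider, foot, rail, runner, top}
7. side_panel@(-1, 1) [-x clear] — {cam, divider, foot, rail, runner, side_panel, top}
8. back_panel@(-3, 0) [-y clear] — {back_panel, cam, divider, foot, rail, runner, side_panel, top}

foot; runner; divider; top; cam; rail; side_panel; back_panel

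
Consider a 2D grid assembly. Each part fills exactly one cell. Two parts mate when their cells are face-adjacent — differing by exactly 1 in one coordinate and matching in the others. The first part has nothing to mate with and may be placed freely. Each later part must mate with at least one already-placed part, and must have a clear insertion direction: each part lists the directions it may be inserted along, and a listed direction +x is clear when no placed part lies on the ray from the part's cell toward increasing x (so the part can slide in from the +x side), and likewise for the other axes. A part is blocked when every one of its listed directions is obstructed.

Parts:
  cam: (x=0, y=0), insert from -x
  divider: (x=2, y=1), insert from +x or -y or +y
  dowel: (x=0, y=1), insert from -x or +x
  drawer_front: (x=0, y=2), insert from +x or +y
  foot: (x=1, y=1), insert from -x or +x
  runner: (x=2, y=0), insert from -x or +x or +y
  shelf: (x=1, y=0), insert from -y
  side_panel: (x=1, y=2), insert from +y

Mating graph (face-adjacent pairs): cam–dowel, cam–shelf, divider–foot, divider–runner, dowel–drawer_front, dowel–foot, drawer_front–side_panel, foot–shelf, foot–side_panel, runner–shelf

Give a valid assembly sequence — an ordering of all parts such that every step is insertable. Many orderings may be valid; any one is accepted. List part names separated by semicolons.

shelf; cam; foot; side_panel; divider; drawer_front; runner; dowel

1. shelf@(1, 0) [-y clear] — {shelf}
2. cam@(0, 0) [-x clear] — {cam, shelf}
3. foot@(1, 1) [-x clear] — {cam, foot, shelf}
4. side_panel@(1, 2) [+y clear] — {cam, foot, shelf, side_panel}
5. divider@(2, 1) [+x clear] — {cam, divider, foot, shelf, side_panel}
6. drawer_front@(0, 2) [+y clear] — {cam, divider, drawer_front, foot, shelf, side_panel}
7. runner@(2, 0) [+x clear] — {cam, divider, drawer_front, foot, runner, shelf, side_panel}
8. dowel@(0, 1) [-x clear] — {cam, divider, dowel, drawer_front, foot, runner, shelf, side_panel}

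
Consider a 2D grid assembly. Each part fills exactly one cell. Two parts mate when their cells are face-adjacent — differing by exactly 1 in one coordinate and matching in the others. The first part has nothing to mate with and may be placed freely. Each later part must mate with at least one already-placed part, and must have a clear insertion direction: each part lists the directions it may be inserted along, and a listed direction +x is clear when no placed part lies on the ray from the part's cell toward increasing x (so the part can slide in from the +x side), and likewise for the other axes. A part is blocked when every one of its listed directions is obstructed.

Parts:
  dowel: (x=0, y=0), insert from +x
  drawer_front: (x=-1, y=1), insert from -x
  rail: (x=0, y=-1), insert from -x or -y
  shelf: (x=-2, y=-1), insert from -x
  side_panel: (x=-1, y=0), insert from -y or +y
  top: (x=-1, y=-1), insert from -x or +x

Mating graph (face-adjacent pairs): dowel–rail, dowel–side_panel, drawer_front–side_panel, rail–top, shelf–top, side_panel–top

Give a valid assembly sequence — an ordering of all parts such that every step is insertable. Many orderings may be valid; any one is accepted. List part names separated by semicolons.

shelf; top; side_panel; dowel; rail; drawer_front

1. shelf@(-2, -1) [-x clear] — {shelf}
2. top@(-1, -1) [+x clear] — {shelf, top}
3. side_panel@(-1, 0) [+y clear] — {shelf, side_panel, top}
4. dowel@(0, 0) [+x clear] — {dowel, shelf, side_panel, top}
5. rail@(0, -1) [-y clear] — {dowel, rail, shelf, side_panel, top}
6. drawer_front@(-1, 1) [-x clear] — {dowel, drawer_front, rail, shelf, side_panel, top}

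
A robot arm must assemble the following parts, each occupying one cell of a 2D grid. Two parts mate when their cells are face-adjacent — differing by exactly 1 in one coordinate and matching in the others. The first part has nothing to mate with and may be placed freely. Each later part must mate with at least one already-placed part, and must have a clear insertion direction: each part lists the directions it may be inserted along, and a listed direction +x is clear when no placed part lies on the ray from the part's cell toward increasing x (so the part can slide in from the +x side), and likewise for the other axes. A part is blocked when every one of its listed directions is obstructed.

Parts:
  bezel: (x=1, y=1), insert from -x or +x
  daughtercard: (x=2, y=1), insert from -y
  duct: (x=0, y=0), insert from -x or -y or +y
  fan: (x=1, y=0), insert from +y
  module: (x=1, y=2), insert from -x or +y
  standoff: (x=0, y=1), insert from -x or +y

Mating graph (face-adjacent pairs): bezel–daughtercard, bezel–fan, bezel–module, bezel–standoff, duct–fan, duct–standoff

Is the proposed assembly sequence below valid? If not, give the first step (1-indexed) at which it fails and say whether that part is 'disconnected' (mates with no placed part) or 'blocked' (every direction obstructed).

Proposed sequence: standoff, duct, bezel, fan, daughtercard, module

1. standoff@(0, 1) [-x clear] — {standoff}
2. duct@(0, 0) [-x clear] — {duct, standoff}
3. bezel@(1, 1) [+x clear] — {bezel, duct, standoff}
4. fan@(1, 0) — +y all obstructed ⇒ blocked

Invalid at step 4 (blocked)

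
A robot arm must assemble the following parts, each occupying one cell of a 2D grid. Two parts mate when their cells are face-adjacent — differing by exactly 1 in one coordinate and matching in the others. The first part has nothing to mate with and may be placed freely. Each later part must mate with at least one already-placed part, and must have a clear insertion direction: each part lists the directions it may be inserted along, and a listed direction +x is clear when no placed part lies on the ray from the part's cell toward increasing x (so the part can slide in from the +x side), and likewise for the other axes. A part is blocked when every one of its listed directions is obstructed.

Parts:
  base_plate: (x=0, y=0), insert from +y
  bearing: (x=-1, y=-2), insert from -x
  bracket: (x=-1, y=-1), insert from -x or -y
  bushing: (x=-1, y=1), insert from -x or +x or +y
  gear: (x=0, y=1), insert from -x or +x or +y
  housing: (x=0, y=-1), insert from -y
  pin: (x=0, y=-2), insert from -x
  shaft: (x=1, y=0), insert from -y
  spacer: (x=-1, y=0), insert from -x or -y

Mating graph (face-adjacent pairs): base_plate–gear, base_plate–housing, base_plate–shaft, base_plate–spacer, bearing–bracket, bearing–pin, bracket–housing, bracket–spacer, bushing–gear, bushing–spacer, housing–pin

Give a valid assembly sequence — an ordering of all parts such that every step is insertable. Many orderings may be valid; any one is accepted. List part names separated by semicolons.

1. shaft@(1, 0) [-y clear] — {shaft}
2. base_plate@(0, 0) [+y clear] — {base_plate, shaft}
3. housing@(0, -1) [-y clear] — {base_plate, housing, shaft}
4. pin@(0, -2) [-x clear] — {base_plate, housing, pin, shaft}
5. bracket@(-1, -1) [-x clear] — {base_plate, bracket, housing, pin, shaft}
6. gear@(0, 1) [-x clear] — {base_plate, bracket, gear, housing, pin, shaft}
7. bushing@(-1, 1) [-x clear] — {base_plate, bracket, bushing, gear, housing, pin, shaft}
8. bearing@(-1, -2) [-x clear] — {base_plate, bearing, bracket, bushing, gear, housing, pin, shaft}
9. spacer@(-1, 0) [-x clear] — {base_plate, bearing, bracket, bushing, gear, housing, pin, shaft, spacer}

shaft; base_plate; housing; pin; bracket; gear; bushing; bearing; spacer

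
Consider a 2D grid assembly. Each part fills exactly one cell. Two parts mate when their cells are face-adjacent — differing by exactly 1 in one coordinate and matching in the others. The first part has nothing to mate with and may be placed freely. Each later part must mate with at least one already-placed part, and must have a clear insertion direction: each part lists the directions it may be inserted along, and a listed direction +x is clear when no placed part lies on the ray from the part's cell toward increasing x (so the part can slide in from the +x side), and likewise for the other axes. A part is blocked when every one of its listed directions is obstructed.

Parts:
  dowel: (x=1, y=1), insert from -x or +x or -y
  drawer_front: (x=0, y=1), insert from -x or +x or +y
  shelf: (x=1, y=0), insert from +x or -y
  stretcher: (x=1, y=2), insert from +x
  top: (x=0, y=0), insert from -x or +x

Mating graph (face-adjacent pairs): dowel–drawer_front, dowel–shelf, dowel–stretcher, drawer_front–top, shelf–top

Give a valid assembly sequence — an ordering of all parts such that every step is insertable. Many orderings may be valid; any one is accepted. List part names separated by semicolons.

stretcher; dowel; shelf; top; drawer_front

1. stretcher@(1, 2) [+x clear] — {stretcher}
2. dowel@(1, 1) [-x clear] — {dowel, stretcher}
3. shelf@(1, 0) [+x clear] — {dowel, shelf, stretcher}
4. top@(0, 0) [-x clear] — {dowel, shelf, stretcher, top}
5. drawer_front@(0, 1) [-x clear] — {dowel, drawer_front, shelf, stretcher, top}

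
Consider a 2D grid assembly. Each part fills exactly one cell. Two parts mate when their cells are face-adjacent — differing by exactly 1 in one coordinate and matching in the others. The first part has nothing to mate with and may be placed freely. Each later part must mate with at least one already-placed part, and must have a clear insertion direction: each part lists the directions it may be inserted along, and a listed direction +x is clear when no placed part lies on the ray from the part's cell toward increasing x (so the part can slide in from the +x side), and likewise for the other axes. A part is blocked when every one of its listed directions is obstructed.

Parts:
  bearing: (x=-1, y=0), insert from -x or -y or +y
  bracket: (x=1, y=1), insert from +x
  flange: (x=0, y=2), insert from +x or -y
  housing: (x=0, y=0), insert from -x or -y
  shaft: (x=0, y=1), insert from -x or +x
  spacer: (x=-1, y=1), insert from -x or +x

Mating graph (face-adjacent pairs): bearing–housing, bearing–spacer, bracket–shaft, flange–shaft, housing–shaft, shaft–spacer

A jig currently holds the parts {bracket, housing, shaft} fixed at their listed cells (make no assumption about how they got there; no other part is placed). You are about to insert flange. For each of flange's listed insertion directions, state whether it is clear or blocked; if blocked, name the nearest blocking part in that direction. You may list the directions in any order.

+x: ray from flange(0, 2) has no placed part ⇒ clear
-y: nearest on ray is shaft@(0, 1) ⇒ blocked

+x: clear; -y: blocked by shaft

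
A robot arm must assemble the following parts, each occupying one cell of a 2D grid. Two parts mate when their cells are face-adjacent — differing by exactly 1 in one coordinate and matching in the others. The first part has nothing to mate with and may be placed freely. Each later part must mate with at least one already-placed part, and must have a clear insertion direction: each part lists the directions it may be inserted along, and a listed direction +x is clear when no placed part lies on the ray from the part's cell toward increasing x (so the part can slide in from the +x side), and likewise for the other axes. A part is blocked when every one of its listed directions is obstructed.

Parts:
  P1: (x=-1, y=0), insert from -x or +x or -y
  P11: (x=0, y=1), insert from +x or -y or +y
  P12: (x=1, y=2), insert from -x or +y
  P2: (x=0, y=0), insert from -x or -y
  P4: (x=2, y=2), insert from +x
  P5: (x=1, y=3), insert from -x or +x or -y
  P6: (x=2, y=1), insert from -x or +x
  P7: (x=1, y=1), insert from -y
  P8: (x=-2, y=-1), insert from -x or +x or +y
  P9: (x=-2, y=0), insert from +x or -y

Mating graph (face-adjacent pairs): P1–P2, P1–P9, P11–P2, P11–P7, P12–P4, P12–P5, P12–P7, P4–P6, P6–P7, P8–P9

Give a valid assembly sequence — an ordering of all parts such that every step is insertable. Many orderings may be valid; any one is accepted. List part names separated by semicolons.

1. P6@(2, 1) [-x clear] — {P6}
2. P7@(1, 1) [-y clear] — {P6, P7}
3. P12@(1, 2) [-x clear] — {P12, P6, P7}
4. P11@(0, 1) [-y clear] — {P11, P12, P6, P7}
5. P2@(0, 0) [-x clear] — {P11, P12, P2, P6, P7}
6. P1@(-1, 0) [-x clear] — {P1, P11, P12, P2, P6, P7}
7. P9@(-2, 0) [-y clear] — {P1, P11, P12, P2, P6, P7, P9}
8. P8@(-2, -1) [-x clear] — {P1, P11, P12, P2, P6, P7, P8, P9}
9. P5@(1, 3) [-x clear] — {P1, P11, P12, P2, P5, P6, P7, P8, P9}
10. P4@(2, 2) [+x clear] — {P1, P11, P12, P2, P4, P5, P6, P7, P8, P9}

P6; P7; P12; P11; P2; P1; P9; P8; P5; P4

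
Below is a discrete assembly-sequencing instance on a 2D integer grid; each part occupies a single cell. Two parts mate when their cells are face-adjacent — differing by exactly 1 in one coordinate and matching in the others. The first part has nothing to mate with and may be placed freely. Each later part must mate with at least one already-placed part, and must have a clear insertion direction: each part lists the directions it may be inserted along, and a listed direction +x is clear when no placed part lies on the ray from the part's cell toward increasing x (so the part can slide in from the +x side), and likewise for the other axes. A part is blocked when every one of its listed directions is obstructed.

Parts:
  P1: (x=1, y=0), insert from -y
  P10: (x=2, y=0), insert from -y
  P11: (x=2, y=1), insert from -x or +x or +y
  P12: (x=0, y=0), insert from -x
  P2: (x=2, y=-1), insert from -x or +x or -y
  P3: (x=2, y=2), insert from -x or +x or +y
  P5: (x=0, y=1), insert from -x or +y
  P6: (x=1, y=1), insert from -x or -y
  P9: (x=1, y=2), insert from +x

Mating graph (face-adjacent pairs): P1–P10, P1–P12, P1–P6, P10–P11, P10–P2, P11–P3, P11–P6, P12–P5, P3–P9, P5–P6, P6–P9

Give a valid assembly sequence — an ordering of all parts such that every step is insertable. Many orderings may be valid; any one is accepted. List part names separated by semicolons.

P5; P12; P6; P1; P10; P2; P9; P3; P11

1. P5@(0, 1) [-x clear] — {P5}
2. P12@(0, 0) [-x clear] — {P12, P5}
3. P6@(1, 1) [-y clear] — {P12, P5, P6}
4. P1@(1, 0) [-y clear] — {P1, P12, P5, P6}
5. P10@(2, 0) [-y clear] — {P1, P10, P12, P5, P6}
6. P2@(2, -1) [-x clear] — {P1, P10, P12, P2, P5, P6}
7. P9@(1, 2) [+x clear] — {P1, P10, P12, P2, P5, P6, P9}
8. P3@(2, 2) [+x clear] — {P1, P10, P12, P2, P3, P5, P6, P9}
9. P11@(2, 1) [+x clear] — {P1, P10, P11, P12, P2, P3, P5, P6, P9}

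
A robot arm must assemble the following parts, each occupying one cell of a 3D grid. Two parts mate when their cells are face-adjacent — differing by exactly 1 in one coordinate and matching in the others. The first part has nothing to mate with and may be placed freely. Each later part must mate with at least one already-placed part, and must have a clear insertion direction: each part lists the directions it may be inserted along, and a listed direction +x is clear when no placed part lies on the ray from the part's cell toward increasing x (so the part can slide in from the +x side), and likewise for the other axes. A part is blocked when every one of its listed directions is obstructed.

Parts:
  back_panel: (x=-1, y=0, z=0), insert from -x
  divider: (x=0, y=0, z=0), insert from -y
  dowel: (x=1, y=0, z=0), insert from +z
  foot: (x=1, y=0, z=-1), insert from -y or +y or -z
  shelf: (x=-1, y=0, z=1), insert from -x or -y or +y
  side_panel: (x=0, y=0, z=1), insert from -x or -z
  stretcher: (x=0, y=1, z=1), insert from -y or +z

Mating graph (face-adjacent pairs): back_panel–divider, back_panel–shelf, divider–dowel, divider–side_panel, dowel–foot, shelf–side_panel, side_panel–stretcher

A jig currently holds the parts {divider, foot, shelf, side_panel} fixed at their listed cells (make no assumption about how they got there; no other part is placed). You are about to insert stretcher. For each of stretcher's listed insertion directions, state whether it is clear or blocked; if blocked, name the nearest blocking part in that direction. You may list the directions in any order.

+z: clear; -y: blocked by side_panel

-y: nearest on ray is side_panel@(0, 0, 1) ⇒ blocked
+z: ray from stretcher(0, 1, 1) has no placed part ⇒ clear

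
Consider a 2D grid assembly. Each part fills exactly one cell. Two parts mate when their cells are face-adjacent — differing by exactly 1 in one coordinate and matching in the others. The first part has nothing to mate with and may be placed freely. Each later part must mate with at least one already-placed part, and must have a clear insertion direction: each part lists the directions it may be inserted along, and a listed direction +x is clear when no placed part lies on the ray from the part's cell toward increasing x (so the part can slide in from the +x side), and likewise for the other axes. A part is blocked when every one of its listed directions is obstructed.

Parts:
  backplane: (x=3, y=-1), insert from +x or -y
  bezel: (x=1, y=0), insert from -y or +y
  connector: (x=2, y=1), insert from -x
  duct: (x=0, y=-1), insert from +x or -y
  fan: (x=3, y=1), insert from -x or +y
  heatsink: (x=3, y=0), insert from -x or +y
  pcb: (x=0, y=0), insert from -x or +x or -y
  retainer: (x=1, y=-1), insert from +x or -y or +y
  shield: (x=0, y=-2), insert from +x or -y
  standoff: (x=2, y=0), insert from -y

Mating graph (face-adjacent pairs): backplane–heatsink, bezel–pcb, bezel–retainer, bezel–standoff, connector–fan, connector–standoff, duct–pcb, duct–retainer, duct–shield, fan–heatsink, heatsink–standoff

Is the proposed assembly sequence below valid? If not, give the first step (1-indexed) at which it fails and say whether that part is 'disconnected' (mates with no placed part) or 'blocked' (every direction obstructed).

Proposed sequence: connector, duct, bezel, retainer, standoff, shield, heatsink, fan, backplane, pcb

Invalid at step 2 (disconnected)

1. connector@(2, 1) [-x clear] — {connector}
2. duct@(0, -1) — no placed neighbour ⇒ disconnected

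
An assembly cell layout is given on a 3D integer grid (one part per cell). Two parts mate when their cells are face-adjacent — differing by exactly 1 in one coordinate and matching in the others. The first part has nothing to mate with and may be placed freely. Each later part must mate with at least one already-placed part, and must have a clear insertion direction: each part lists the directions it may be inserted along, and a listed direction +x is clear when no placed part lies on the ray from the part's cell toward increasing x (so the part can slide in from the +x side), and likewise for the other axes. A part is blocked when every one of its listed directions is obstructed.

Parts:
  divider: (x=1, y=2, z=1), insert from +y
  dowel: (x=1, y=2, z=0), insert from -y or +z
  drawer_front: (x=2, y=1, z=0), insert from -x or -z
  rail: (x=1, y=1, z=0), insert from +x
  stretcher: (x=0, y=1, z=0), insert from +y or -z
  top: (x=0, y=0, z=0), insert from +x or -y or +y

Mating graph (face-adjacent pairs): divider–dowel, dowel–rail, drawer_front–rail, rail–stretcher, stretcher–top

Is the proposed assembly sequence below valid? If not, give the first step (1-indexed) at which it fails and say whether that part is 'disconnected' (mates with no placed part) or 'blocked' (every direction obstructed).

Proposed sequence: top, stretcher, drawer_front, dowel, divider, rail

1. top@(0, 0, 0) [+x clear] — {top}
2. stretcher@(0, 1, 0) [+y clear] — {stretcher, top}
3. drawer_front@(2, 1, 0) — no placed neighbour ⇒ disconnected

Invalid at step 3 (disconnected)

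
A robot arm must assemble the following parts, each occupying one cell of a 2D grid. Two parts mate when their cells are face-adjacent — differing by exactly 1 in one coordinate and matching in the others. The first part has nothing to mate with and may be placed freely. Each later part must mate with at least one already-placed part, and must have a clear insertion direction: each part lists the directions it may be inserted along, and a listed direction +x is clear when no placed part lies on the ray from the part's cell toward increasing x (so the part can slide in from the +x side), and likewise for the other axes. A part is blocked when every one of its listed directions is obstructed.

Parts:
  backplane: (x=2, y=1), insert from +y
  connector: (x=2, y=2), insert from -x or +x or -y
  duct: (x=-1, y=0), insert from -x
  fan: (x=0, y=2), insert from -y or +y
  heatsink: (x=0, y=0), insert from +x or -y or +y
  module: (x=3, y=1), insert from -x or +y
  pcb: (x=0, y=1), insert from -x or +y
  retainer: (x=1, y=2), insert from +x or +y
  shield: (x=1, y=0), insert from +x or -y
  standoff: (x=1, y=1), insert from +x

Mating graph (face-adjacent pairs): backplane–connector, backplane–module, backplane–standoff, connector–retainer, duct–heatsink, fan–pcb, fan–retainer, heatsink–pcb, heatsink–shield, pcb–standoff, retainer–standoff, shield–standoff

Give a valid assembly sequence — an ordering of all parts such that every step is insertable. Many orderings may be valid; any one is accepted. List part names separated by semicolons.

heatsink; duct; shield; standoff; backplane; retainer; fan; pcb; connector; module

1. heatsink@(0, 0) [+x clear] — {heatsink}
2. duct@(-1, 0) [-x clear] — {duct, heatsink}
3. shield@(1, 0) [+x clear] — {duct, heatsink, shield}
4. standoff@(1, 1) [+x clear] — {duct, heatsink, shield, standoff}
5. backplane@(2, 1) [+y clear] — {backplane, duct, heatsink, shield, standoff}
6. retainer@(1, 2) [+x clear] — {backplane, duct, heatsink, retainer, shield, standoff}
7. fan@(0, 2) [+y clear] — {backplane, duct, fan, heatsink, retainer, shield, standoff}
8. pcb@(0, 1) [-x clear] — {backplane, duct, fan, heatsink, pcb, retainer, shield, standoff}
9. connector@(2, 2) [+x clear] — {backplane, connector, duct, fan, heatsink, pcb, retainer, shield, standoff}
10. module@(3, 1) [+y clear] — {backplane, connector, duct, fan, heatsink, module, pcb, retainer, shield, standoff}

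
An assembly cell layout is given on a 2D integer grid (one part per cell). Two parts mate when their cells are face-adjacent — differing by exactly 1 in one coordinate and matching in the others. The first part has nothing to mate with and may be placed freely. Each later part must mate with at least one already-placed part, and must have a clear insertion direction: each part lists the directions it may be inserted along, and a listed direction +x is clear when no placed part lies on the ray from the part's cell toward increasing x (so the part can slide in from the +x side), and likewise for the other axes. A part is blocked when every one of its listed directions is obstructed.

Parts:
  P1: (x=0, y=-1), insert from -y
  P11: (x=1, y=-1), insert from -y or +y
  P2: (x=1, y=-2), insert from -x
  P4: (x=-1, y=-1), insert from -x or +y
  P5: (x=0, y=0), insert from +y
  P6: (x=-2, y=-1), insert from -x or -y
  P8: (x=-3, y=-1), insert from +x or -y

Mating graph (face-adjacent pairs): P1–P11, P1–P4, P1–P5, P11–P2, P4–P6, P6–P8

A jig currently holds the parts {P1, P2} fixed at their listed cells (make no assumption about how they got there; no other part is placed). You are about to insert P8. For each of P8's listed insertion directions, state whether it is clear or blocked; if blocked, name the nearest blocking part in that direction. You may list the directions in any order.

+x: nearest on ray is P1@(0, -1) ⇒ blocked
-y: ray from P8(-3, -1) has no placed part ⇒ clear

+x: blocked by P1; -y: clear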